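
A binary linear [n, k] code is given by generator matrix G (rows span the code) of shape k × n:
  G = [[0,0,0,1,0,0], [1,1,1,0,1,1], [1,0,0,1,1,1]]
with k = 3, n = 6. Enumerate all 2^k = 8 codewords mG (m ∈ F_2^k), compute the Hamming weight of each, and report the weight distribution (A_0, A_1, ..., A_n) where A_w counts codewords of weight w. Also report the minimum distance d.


Weight distribution: A_0 = 1, A_1 = 1, A_2 = 1, A_3 = 2, A_4 = 1, A_5 = 1, A_6 = 1. Minimum distance d = 1.

Enumerate all 2^3 = 8 messages m ∈ F_2^3.
For each, compute codeword c = mG in F_2^6, then tally its weight.
  m = 000 → c = 000000, weight = 0.
  m = 100 → c = 000100, weight = 1.
  m = 010 → c = 111011, weight = 5.
  m = 110 → c = 111111, weight = 6.
  m = 001 → c = 100111, weight = 4.
  m = 101 → c = 100011, weight = 3.
  m = 011 → c = 011100, weight = 3.
  m = 111 → c = 011000, weight = 2.
Tally weights:
  weight 0: 1 codewords.
  weight 1: 1 codewords.
  weight 2: 1 codewords.
  weight 3: 2 codewords.
  weight 4: 1 codewords.
  weight 5: 1 codewords.
  weight 6: 1 codewords.
Minimum distance d = smallest w > 0 with A_w > 0 = 1.
Sanity: Σ A_w = 8 = 2^3 = 8 ✓.


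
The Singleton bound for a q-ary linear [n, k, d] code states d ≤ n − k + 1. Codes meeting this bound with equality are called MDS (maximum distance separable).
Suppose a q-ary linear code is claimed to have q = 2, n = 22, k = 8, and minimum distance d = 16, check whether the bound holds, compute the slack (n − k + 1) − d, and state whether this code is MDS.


Singleton RHS = n − k + 1 = 15, slack = -1, bound violated (no such code; not MDS).

Singleton bound: d ≤ n − k + 1.
Here n = 22, k = 8, so n − k + 1 = 15.
Given d = 16, check d ≤ 15: NO.
Slack = (n − k + 1) − d = -1.
The slack is negative: d = 16 exceeds n − k + 1 = 15 by 1, so the Singleton bound is violated and no linear [22, 8, 16]_2 code can exist. In particular it is not MDS (MDS requires d = n − k + 1 exactly).
Description: the claimed parameters are [22, 8, 16]_2; such a code would be impossible (violates the Singleton bound).


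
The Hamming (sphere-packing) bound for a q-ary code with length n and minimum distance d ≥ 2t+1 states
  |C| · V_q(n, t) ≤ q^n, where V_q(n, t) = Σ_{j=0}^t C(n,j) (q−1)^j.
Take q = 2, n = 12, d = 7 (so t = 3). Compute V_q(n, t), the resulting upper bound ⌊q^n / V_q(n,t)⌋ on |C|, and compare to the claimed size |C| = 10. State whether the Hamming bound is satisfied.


V_q(n, t) = 299, q^n = 4096, Hamming bound = 13, |C| = 10 ≤ bound (satisfied).

Step 1: Compute V_q(n, t) = Σ_{j=0}^3 C(n, j) (q−1)^j.
  j = 0: C(12,0)·(1)^0 = 1·1 = 1.
  j = 1: C(12,1)·(1)^1 = 12·1 = 12.
  j = 2: C(12,2)·(1)^2 = 66·1 = 66.
  j = 3: C(12,3)·(1)^3 = 220·1 = 220.
  V_q(n, t) = 1 + 12 + 66 + 220 = 299.
Step 2: q^n = 2^12 = 4096.
Step 3: Hamming bound ⌊q^n / V_q(n,t)⌋ = ⌊4096/299⌋ = 13.
Step 4: Compare |C| = 10 to 13: satisfied.
The claimed |C| lies below the Hamming bound.


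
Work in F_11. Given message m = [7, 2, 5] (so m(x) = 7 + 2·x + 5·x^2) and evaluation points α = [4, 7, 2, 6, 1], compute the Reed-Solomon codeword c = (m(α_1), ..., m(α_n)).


c = [7, 2, 9, 1, 3]

Message polynomial: m(x) = 7 + 2·x + 5·x^2 (mod 11).
For each evaluation point α_i, compute m(α_i) mod 11:
  α_1 = 4: Horner steps 5 → 0 → 7, so m(4) = 7.
  α_2 = 7: Horner steps 5 → 4 → 2, so m(7) = 2.
  α_3 = 2: Horner steps 5 → 1 → 9, so m(2) = 9.
  α_4 = 6: Horner steps 5 → 10 → 1, so m(6) = 1.
  α_5 = 1: Horner steps 5 → 7 → 3, so m(1) = 3.
Codeword c = [7, 2, 9, 1, 3] ∈ F_11^5.


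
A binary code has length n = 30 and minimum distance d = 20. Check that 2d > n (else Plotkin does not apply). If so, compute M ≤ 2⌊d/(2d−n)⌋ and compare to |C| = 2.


Plotkin bound M ≤ 4; given |C| = 2 ≤ bound (satisfied).

Check applicability: 2d = 40, n = 30.
2d − n = 10 > 0, so Plotkin applies.
Compute d/(2d−n) = 20/10 ≈ 2.0000.
⌊d/(2d−n)⌋ = 2.
Plotkin bound: M ≤ 2·2 = 4.
Given |C| = 2, check: satisfied.
This |C| is below the Plotkin bound.


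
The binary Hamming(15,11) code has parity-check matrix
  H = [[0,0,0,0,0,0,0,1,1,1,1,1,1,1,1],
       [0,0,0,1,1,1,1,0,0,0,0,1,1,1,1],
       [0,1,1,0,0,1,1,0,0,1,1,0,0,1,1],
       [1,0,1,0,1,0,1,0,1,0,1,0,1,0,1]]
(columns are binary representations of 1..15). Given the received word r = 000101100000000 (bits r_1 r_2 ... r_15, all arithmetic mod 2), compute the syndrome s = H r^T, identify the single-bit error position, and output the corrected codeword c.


s = (0, 1, 0, 1)^T, error position = 5, corrected codeword c = 000111100000000

Compute s = H r^T mod 2 one row at a time:
  s_1 = 0 + 0 + 0 + 0 + 0 + 0 + 0 + 0 = 0 ≡ 0 (mod 2).
  s_2 = 1 + 0 + 1 + 1 + 0 + 0 + 0 + 0 = 3 ≡ 1 (mod 2).
  s_3 = 0 + 0 + 1 + 1 + 0 + 0 + 0 + 0 = 2 ≡ 0 (mod 2).
  s_4 = 0 + 0 + 0 + 1 + 0 + 0 + 0 + 0 = 1 ≡ 1 (mod 2).
s = (0, 1, 0, 1)^T — this equals column 5 of H (binary 0101), so error is at position 5.
Correct: flip bit 5 of r = 000101100000000 to get c = 000111100000000.


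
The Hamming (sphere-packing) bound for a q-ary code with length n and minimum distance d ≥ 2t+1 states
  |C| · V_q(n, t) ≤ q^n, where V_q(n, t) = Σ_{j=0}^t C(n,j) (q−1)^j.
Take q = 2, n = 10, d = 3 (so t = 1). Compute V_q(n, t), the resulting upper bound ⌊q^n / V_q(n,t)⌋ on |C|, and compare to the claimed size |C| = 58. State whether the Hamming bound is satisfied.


V_q(n, t) = 11, q^n = 1024, Hamming bound = 93, |C| = 58 ≤ bound (satisfied).

Step 1: Compute V_q(n, t) = Σ_{j=0}^1 C(n, j) (q−1)^j.
  j = 0: C(10,0)·(1)^0 = 1·1 = 1.
  j = 1: C(10,1)·(1)^1 = 10·1 = 10.
  V_q(n, t) = 1 + 10 = 11.
Step 2: q^n = 2^10 = 1024.
Step 3: Hamming bound ⌊q^n / V_q(n,t)⌋ = ⌊1024/11⌋ = 93.
Step 4: Compare |C| = 58 to 93: satisfied.
The claimed |C| lies below the Hamming bound.


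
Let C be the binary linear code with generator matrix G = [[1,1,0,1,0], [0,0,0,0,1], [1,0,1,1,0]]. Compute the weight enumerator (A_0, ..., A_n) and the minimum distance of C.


Weight distribution: A_0 = 1, A_1 = 1, A_2 = 1, A_3 = 3, A_4 = 2. Minimum distance d = 1.

Enumerate all 2^3 = 8 messages m ∈ F_2^3.
For each, compute codeword c = mG in F_2^5, then tally its weight.
  m = 000 → c = 00000, weight = 0.
  m = 100 → c = 11010, weight = 3.
  m = 010 → c = 00001, weight = 1.
  m = 110 → c = 11011, weight = 4.
  m = 001 → c = 10110, weight = 3.
  m = 101 → c = 01100, weight = 2.
  m = 011 → c = 10111, weight = 4.
  m = 111 → c = 01101, weight = 3.
Tally weights:
  weight 0: 1 codewords.
  weight 1: 1 codewords.
  weight 2: 1 codewords.
  weight 3: 3 codewords.
  weight 4: 2 codewords.
Minimum distance d = smallest w > 0 with A_w > 0 = 1.
Sanity: Σ A_w = 8 = 2^3 = 8 ✓.


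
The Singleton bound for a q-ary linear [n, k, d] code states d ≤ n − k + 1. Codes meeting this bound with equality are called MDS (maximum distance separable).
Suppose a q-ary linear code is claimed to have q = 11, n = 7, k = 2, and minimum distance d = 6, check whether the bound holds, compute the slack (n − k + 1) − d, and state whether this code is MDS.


Singleton RHS = n − k + 1 = 6, slack = 0, bound satisfied, MDS.

Singleton bound: d ≤ n − k + 1.
Here n = 7, k = 2, so n − k + 1 = 6.
Given d = 6, check d ≤ 6: YES.
Slack = (n − k + 1) − d = 0.
The code is MDS (slack = 0).
Description: the claimed parameters are [7, 2, 6]_11; such a code would be MDS (meets Singleton bound).


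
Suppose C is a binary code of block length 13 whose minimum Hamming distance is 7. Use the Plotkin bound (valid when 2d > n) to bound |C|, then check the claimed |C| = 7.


Plotkin bound M ≤ 14; given |C| = 7 ≤ bound (satisfied).

Check applicability: 2d = 14, n = 13.
2d − n = 1 > 0, so Plotkin applies.
Compute d/(2d−n) = 7/1 ≈ 7.0000.
⌊d/(2d−n)⌋ = 7.
Plotkin bound: M ≤ 2·7 = 14.
Given |C| = 7, check: satisfied.
This |C| is below the Plotkin bound.


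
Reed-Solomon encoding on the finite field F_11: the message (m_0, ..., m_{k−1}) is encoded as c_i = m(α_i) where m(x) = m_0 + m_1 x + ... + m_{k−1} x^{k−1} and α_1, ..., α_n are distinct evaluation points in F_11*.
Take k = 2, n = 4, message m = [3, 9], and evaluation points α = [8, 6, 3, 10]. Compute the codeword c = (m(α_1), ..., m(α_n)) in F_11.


c = [9, 2, 8, 5]

Message polynomial: m(x) = 3 + 9·x (mod 11).
For each evaluation point α_i, compute m(α_i) mod 11:
  α_1 = 8: Horner steps 9 → 9, so m(8) = 9.
  α_2 = 6: Horner steps 9 → 2, so m(6) = 2.
  α_3 = 3: Horner steps 9 → 8, so m(3) = 8.
  α_4 = 10: Horner steps 9 → 5, so m(10) = 5.
Codeword c = [9, 2, 8, 5] ∈ F_11^4.


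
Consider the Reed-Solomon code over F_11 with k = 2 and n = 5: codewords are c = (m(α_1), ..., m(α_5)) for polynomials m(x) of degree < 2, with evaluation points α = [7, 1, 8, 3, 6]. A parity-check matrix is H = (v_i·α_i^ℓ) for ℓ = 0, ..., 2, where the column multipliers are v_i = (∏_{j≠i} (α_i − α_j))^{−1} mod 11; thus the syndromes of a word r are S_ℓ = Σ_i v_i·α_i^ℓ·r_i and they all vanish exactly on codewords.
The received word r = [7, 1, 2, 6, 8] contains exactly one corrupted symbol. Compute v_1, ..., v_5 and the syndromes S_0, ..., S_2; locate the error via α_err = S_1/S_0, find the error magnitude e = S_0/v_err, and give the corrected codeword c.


S = (10, 4, 6), error at position 1, error magnitude e = 2, c = [5, 1, 2, 6, 8].

Step 1: column multipliers v_i = (∏_{j≠i}(α_i − α_j))^{−1} mod 11.
  i = 1 (α = 7): (7−1)(7−8)(7−3)(7−6) = 6·(−1)·4·1 = −24 ≡ 9, so v_1 = 9^{−1} = 5 (mod 11).
  i = 2 (α = 1): (1−7)(1−8)(1−3)(1−6) = (−6)·(−7)·(−2)·(−5) = 420 ≡ 2, so v_2 = 2^{−1} = 6 (mod 11).
  i = 3 (α = 8): (8−7)(8−1)(8−3)(8−6) = 1·7·5·2 = 70 ≡ 4, so v_3 = 4^{−1} = 3 (mod 11).
  i = 4 (α = 3): (3−7)(3−1)(3−8)(3−6) = (−4)·2·(−5)·(−3) = −120 ≡ 1, so v_4 = 1^{−1} = 1 (mod 11).
  i = 5 (α = 6): (6−7)(6−1)(6−8)(6−3) = (−1)·5·(−2)·3 = 30 ≡ 8, so v_5 = 8^{−1} = 7 (mod 11).
  v = [5, 6, 3, 1, 7].
Step 2: syndromes of r = [7, 1, 2, 6, 8] (all sums mod 11).
  S_0 = Σ v_i r_i = 5·7 + 6·1 + 3·2 + 1·6 + 7·8 = 109 ≡ 10.
  S_1 = Σ v_i α_i r_i = 5·7·7 + 6·1·1 + 3·8·2 + 1·3·6 + 7·6·8 = 653 ≡ 4.
  α_i^2 mod 11 = [5, 1, 9, 9, 3].
  S_2 = Σ v_i α_i^2 r_i = 5·5·7 + 6·1·1 + 3·9·2 + 1·9·6 + 7·3·8 = 457 ≡ 6.
  S = (10, 4, 6) ≠ 0, so r is not a codeword (an error is present).
Step 3: locate the error. For a single error e at position i, S_ℓ = v_i·e·α_i^ℓ, so α_err = S_1/S_0.
  S_0^{−1} = 10^{−1} = 10 (mod 11), so α_err = 4·10 = 40 ≡ 7 = α_1. Error position i = 1.
  Consistency check: S_2/S_1 = 6·3 = 18 ≡ 7 = α_err ✓ (single-error assumption holds).
Step 4: error magnitude e = S_0/v_1 = S_0·∏_{j≠1}(α_1 − α_j) = 10·9 = 90 ≡ 2 (mod 11).
Step 5: correct position 1: c_1 = r_1 − e = 7 − 2 ≡ 5 (mod 11). Hence c = [5, 1, 2, 6, 8].
  Check: interpolating c through the α_i gives m(x) = 4 + 8·x (degree < 2) with m(α_i) = c_i for every i, so c is indeed a codeword.


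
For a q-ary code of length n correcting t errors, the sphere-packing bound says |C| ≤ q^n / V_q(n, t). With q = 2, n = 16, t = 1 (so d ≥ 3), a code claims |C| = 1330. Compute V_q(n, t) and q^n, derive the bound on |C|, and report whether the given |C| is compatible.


V_q(n, t) = 17, q^n = 65536, Hamming bound = 3855, |C| = 1330 ≤ bound (satisfied).

Step 1: Compute V_q(n, t) = Σ_{j=0}^1 C(n, j) (q−1)^j.
  j = 0: C(16,0)·(1)^0 = 1·1 = 1.
  j = 1: C(16,1)·(1)^1 = 16·1 = 16.
  V_q(n, t) = 1 + 16 = 17.
Step 2: q^n = 2^16 = 65536.
Step 3: Hamming bound ⌊q^n / V_q(n,t)⌋ = ⌊65536/17⌋ = 3855.
Step 4: Compare |C| = 1330 to 3855: satisfied.
The claimed |C| lies below the Hamming bound.


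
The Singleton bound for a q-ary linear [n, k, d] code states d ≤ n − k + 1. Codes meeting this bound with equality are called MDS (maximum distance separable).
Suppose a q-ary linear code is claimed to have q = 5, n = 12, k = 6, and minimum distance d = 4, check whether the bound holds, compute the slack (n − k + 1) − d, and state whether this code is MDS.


Singleton RHS = n − k + 1 = 7, slack = 3, bound satisfied, not MDS.

Singleton bound: d ≤ n − k + 1.
Here n = 12, k = 6, so n − k + 1 = 7.
Given d = 4, check d ≤ 7: YES.
Slack = (n − k + 1) − d = 3.
The code is NOT MDS (slack = 3 > 0).
Description: the claimed parameters are [12, 6, 4]_5; such a code would be non-MDS.


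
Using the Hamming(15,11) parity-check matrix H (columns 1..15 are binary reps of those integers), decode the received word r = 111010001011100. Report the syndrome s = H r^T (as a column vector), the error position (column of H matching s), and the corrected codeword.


s = (0, 1, 1, 0)^T, error position = 6, corrected codeword c = 111011001011100

Compute s = H r^T mod 2 one row at a time:
  s_1 = 0 + 1 + 0 + 1 + 1 + 1 + 0 + 0 = 4 ≡ 0 (mod 2).
  s_2 = 0 + 1 + 0 + 0 + 1 + 1 + 0 + 0 = 3 ≡ 1 (mod 2).
  s_3 = 1 + 1 + 0 + 0 + 0 + 1 + 0 + 0 = 3 ≡ 1 (mod 2).
  s_4 = 1 + 1 + 1 + 0 + 1 + 1 + 1 + 0 = 6 ≡ 0 (mod 2).
s = (0, 1, 1, 0)^T — this equals column 6 of H (binary 0110), so error is at position 6.
Correct: flip bit 6 of r = 111010001011100 to get c = 111011001011100.


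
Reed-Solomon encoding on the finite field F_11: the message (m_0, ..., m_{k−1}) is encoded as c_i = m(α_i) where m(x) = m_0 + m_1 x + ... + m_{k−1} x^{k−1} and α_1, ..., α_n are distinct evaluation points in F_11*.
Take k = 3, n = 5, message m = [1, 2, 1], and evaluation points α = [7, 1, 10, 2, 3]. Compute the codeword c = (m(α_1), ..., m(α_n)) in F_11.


c = [9, 4, 0, 9, 5]

Message polynomial: m(x) = 1 + 2·x + 1·x^2 (mod 11).
For each evaluation point α_i, compute m(α_i) mod 11:
  α_1 = 7: Horner steps 1 → 9 → 9, so m(7) = 9.
  α_2 = 1: Horner steps 1 → 3 → 4, so m(1) = 4.
  α_3 = 10: Horner steps 1 → 1 → 0, so m(10) = 0.
  α_4 = 2: Horner steps 1 → 4 → 9, so m(2) = 9.
  α_5 = 3: Horner steps 1 → 5 → 5, so m(3) = 5.
Codeword c = [9, 4, 0, 9, 5] ∈ F_11^5.


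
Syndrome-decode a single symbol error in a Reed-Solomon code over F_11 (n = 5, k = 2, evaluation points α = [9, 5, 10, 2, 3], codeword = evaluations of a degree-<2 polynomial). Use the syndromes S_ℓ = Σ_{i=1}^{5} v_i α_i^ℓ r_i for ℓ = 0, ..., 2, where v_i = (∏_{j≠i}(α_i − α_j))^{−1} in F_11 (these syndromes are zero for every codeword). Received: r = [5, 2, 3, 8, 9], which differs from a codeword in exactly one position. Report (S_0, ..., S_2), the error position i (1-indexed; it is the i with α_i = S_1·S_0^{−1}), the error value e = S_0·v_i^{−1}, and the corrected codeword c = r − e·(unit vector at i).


S = (9, 5, 4), error at position 5, error magnitude e = 3, c = [5, 2, 3, 8, 6].

Step 1: column multipliers v_i = (∏_{j≠i}(α_i − α_j))^{−1} mod 11.
  i = 1 (α = 9): (9−5)(9−10)(9−2)(9−3) = 4·(−1)·7·6 = −168 ≡ 8, so v_1 = 8^{−1} = 7 (mod 11).
  i = 2 (α = 5): (5−9)(5−10)(5−2)(5−3) = (−4)·(−5)·3·2 = 120 ≡ 10, so v_2 = 10^{−1} = 10 (mod 11).
  i = 3 (α = 10): (10−9)(10−5)(10−2)(10−3) = 1·5·8·7 = 280 ≡ 5, so v_3 = 5^{−1} = 9 (mod 11).
  i = 4 (α = 2): (2−9)(2−5)(2−10)(2−3) = (−7)·(−3)·(−8)·(−1) = 168 ≡ 3, so v_4 = 3^{−1} = 4 (mod 11).
  i = 5 (α = 3): (3−9)(3−5)(3−10)(3−2) = (−6)·(−2)·(−7)·1 = −84 ≡ 4, so v_5 = 4^{−1} = 3 (mod 11).
  v = [7, 10, 9, 4, 3].
Step 2: syndromes of r = [5, 2, 3, 8, 9] (all sums mod 11).
  S_0 = Σ v_i r_i = 7·5 + 10·2 + 9·3 + 4·8 + 3·9 = 141 ≡ 9.
  S_1 = Σ v_i α_i r_i = 7·9·5 + 10·5·2 + 9·10·3 + 4·2·8 + 3·3·9 = 830 ≡ 5.
  α_i^2 mod 11 = [4, 3, 1, 4, 9].
  S_2 = Σ v_i α_i^2 r_i = 7·4·5 + 10·3·2 + 9·1·3 + 4·4·8 + 3·9·9 = 598 ≡ 4.
  S = (9, 5, 4) ≠ 0, so r is not a codeword (an error is present).
Step 3: locate the error. For a single error e at position i, S_ℓ = v_i·e·α_i^ℓ, so α_err = S_1/S_0.
  S_0^{−1} = 9^{−1} = 5 (mod 11), so α_err = 5·5 = 25 ≡ 3 = α_5. Error position i = 5.
  Consistency check: S_2/S_1 = 4·9 = 36 ≡ 3 = α_err ✓ (single-error assumption holds).
Step 4: error magnitude e = S_0/v_5 = S_0·∏_{j≠5}(α_5 − α_j) = 9·4 = 36 ≡ 3 (mod 11).
Step 5: correct position 5: c_5 = r_5 − e = 9 − 3 ≡ 6 (mod 11). Hence c = [5, 2, 3, 8, 6].
  Check: interpolating c through the α_i gives m(x) = 1 + 9·x (degree < 2) with m(α_i) = c_i for every i, so c is indeed a codeword.


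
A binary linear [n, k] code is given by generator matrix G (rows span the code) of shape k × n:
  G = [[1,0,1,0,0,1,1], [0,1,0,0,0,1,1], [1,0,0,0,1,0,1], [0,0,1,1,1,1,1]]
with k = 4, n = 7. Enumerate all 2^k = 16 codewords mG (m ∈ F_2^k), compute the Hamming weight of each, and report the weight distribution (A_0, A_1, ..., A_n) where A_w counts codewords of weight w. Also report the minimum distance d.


Weight distribution: A_0 = 1, A_2 = 1, A_3 = 6, A_4 = 5, A_5 = 2, A_6 = 1. Minimum distance d = 2.

Enumerate all 2^4 = 16 messages m ∈ F_2^4.
For each, compute codeword c = mG in F_2^7, then tally its weight.
  m = 0000 → c = 0000000, weight = 0.
  m = 1000 → c = 1010011, weight = 4.
  m = 0100 → c = 0100011, weight = 3.
  m = 1100 → c = 1110000, weight = 3.
  m = 0010 → c = 1000101, weight = 3.
  m = 1010 → c = 0010110, weight = 3.
  m = 0110 → c = 1100110, weight = 4.
  m = 1110 → c = 0110101, weight = 4.
  m = 0001 → c = 0011111, weight = 5.
  m = 1001 → c = 1001100, weight = 3.
  m = 0101 → c = 0111100, weight = 4.
  m = 1101 → c = 1101111, weight = 6.
  m = 0011 → c = 1011010, weight = 4.
  m = 1011 → c = 0001001, weight = 2.
  m = 0111 → c = 1111001, weight = 5.
  m = 1111 → c = 0101010, weight = 3.
Tally weights:
  weight 0: 1 codewords.
  weight 2: 1 codewords.
  weight 3: 6 codewords.
  weight 4: 5 codewords.
  weight 5: 2 codewords.
  weight 6: 1 codewords.
Minimum distance d = smallest w > 0 with A_w > 0 = 2.
Sanity: Σ A_w = 16 = 2^4 = 16 ✓.


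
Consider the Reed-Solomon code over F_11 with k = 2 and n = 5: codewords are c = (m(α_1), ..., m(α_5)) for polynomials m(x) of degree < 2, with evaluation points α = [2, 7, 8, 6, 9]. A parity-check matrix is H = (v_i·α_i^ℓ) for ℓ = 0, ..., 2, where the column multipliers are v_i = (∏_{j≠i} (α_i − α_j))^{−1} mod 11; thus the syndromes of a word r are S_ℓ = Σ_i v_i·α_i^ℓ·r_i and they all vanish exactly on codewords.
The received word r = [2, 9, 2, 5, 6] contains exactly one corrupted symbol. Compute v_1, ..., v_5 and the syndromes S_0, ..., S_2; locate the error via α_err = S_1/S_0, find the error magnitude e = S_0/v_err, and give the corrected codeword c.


S = (6, 1, 2), error at position 1, error magnitude e = 2, c = [0, 9, 2, 5, 6].

Step 1: column multipliers v_i = (∏_{j≠i}(α_i − α_j))^{−1} mod 11.
  i = 1 (α = 2): (2−7)(2−8)(2−6)(2−9) = (−5)·(−6)·(−4)·(−7) = 840 ≡ 4, so v_1 = 4^{−1} = 3 (mod 11).
  i = 2 (α = 7): (7−2)(7−8)(7−6)(7−9) = 5·(−1)·1·(−2) = 10 ≡ 10, so v_2 = 10^{−1} = 10 (mod 11).
  i = 3 (α = 8): (8−2)(8−7)(8−6)(8−9) = 6·1·2·(−1) = −12 ≡ 10, so v_3 = 10^{−1} = 10 (mod 11).
  i = 4 (α = 6): (6−2)(6−7)(6−8)(6−9) = 4·(−1)·(−2)·(−3) = −24 ≡ 9, so v_4 = 9^{−1} = 5 (mod 11).
  i = 5 (α = 9): (9−2)(9−7)(9−8)(9−6) = 7·2·1·3 = 42 ≡ 9, so v_5 = 9^{−1} = 5 (mod 11).
  v = [3, 10, 10, 5, 5].
Step 2: syndromes of r = [2, 9, 2, 5, 6] (all sums mod 11).
  S_0 = Σ v_i r_i = 3·2 + 10·9 + 10·2 + 5·5 + 5·6 = 171 ≡ 6.
  S_1 = Σ v_i α_i r_i = 3·2·2 + 10·7·9 + 10·8·2 + 5·6·5 + 5·9·6 = 1222 ≡ 1.
  α_i^2 mod 11 = [4, 5, 9, 3, 4].
  S_2 = Σ v_i α_i^2 r_i = 3·4·2 + 10·5·9 + 10·9·2 + 5·3·5 + 5·4·6 = 849 ≡ 2.
  S = (6, 1, 2) ≠ 0, so r is not a codeword (an error is present).
Step 3: locate the error. For a single error e at position i, S_ℓ = v_i·e·α_i^ℓ, so α_err = S_1/S_0.
  S_0^{−1} = 6^{−1} = 2 (mod 11), so α_err = 1·2 = 2 ≡ 2 = α_1. Error position i = 1.
  Consistency check: S_2/S_1 = 2·1 = 2 ≡ 2 = α_err ✓ (single-error assumption holds).
Step 4: error magnitude e = S_0/v_1 = S_0·∏_{j≠1}(α_1 − α_j) = 6·4 = 24 ≡ 2 (mod 11).
Step 5: correct position 1: c_1 = r_1 − e = 2 − 2 ≡ 0 (mod 11). Hence c = [0, 9, 2, 5, 6].
  Check: interpolating c through the α_i gives m(x) = 3 + 4·x (degree < 2) with m(α_i) = c_i for every i, so c is indeed a codeword.


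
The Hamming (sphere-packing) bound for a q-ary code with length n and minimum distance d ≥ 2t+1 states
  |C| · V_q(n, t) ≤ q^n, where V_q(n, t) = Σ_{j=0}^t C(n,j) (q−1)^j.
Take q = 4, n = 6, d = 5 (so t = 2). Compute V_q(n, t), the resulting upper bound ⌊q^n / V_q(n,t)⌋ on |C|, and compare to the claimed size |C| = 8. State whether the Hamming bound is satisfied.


V_q(n, t) = 154, q^n = 4096, Hamming bound = 26, |C| = 8 ≤ bound (satisfied).

Step 1: Compute V_q(n, t) = Σ_{j=0}^2 C(n, j) (q−1)^j.
  j = 0: C(6,0)·(3)^0 = 1·1 = 1.
  j = 1: C(6,1)·(3)^1 = 6·3 = 18.
  j = 2: C(6,2)·(3)^2 = 15·9 = 135.
  V_q(n, t) = 1 + 18 + 135 = 154.
Step 2: q^n = 4^6 = 4096.
Step 3: Hamming bound ⌊q^n / V_q(n,t)⌋ = ⌊4096/154⌋ = 26.
Step 4: Compare |C| = 8 to 26: satisfied.
The claimed |C| lies below the Hamming bound.


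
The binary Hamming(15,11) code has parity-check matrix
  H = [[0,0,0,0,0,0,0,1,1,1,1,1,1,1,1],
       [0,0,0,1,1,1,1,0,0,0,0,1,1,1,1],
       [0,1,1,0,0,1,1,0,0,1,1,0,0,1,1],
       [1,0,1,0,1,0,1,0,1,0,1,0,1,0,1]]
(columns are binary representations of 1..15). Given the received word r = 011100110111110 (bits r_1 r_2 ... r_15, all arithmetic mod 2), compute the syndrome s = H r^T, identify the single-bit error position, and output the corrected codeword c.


s = (0, 1, 0, 0)^T, error position = 4, corrected codeword c = 011000110111110

Compute s = H r^T mod 2 one row at a time:
  s_1 = 1 + 0 + 1 + 1 + 1 + 1 + 1 + 0 = 6 ≡ 0 (mod 2).
  s_2 = 1 + 0 + 0 + 1 + 1 + 1 + 1 + 0 = 5 ≡ 1 (mod 2).
  s_3 = 1 + 1 + 0 + 1 + 1 + 1 + 1 + 0 = 6 ≡ 0 (mod 2).
  s_4 = 0 + 1 + 0 + 1 + 0 + 1 + 1 + 0 = 4 ≡ 0 (mod 2).
s = (0, 1, 0, 0)^T — this equals column 4 of H (binary 0100), so error is at position 4.
Correct: flip bit 4 of r = 011100110111110 to get c = 011000110111110.


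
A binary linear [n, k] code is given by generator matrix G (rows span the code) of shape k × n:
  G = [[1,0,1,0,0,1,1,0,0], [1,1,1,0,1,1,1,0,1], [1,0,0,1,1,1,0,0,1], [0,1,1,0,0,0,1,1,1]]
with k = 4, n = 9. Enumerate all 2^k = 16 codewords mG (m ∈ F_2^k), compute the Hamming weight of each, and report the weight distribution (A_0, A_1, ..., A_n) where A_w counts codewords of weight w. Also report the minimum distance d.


Weight distribution: A_0 = 1, A_3 = 2, A_4 = 6, A_5 = 4, A_7 = 2, A_8 = 1. Minimum distance d = 3.

Enumerate all 2^4 = 16 messages m ∈ F_2^4.
For each, compute codeword c = mG in F_2^9, then tally its weight.
  m = 0000 → c = 000000000, weight = 0.
  m = 1000 → c = 101001100, weight = 4.
  m = 0100 → c = 111011101, weight = 7.
  m = 1100 → c = 010010001, weight = 3.
  m = 0010 → c = 100111001, weight = 5.
  m = 1010 → c = 001110101, weight = 5.
  m = 0110 → c = 011100100, weight = 4.
  m = 1110 → c = 110101000, weight = 4.
  m = 0001 → c = 011000111, weight = 5.
  m = 1001 → c = 110001011, weight = 5.
  m = 0101 → c = 100011010, weight = 4.
  m = 1101 → c = 001010110, weight = 4.
  m = 0011 → c = 111111110, weight = 8.
  m = 1011 → c = 010110010, weight = 4.
  m = 0111 → c = 000100011, weight = 3.
  m = 1111 → c = 101101111, weight = 7.
Tally weights:
  weight 0: 1 codewords.
  weight 3: 2 codewords.
  weight 4: 6 codewords.
  weight 5: 4 codewords.
  weight 7: 2 codewords.
  weight 8: 1 codewords.
Minimum distance d = smallest w > 0 with A_w > 0 = 3.
Sanity: Σ A_w = 16 = 2^4 = 16 ✓.


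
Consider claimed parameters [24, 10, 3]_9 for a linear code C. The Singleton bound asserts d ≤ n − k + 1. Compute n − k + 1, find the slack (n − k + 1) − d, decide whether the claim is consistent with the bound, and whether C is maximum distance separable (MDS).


Singleton RHS = n − k + 1 = 15, slack = 12, bound satisfied, not MDS.

Singleton bound: d ≤ n − k + 1.
Here n = 24, k = 10, so n − k + 1 = 15.
Given d = 3, check d ≤ 15: YES.
Slack = (n − k + 1) − d = 12.
The code is NOT MDS (slack = 12 > 0).
Description: the claimed parameters are [24, 10, 3]_9; such a code would be non-MDS.


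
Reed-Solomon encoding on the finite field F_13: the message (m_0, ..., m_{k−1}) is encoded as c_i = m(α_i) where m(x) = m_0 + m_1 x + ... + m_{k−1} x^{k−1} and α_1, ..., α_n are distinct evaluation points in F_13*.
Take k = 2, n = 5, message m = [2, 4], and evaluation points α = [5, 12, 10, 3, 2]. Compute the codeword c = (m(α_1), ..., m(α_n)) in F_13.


c = [9, 11, 3, 1, 10]

Message polynomial: m(x) = 2 + 4·x (mod 13).
For each evaluation point α_i, compute m(α_i) mod 13:
  α_1 = 5: Horner steps 4 → 9, so m(5) = 9.
  α_2 = 12: Horner steps 4 → 11, so m(12) = 11.
  α_3 = 10: Horner steps 4 → 3, so m(10) = 3.
  α_4 = 3: Horner steps 4 → 1, so m(3) = 1.
  α_5 = 2: Horner steps 4 → 10, so m(2) = 10.
Codeword c = [9, 11, 3, 1, 10] ∈ F_13^5.


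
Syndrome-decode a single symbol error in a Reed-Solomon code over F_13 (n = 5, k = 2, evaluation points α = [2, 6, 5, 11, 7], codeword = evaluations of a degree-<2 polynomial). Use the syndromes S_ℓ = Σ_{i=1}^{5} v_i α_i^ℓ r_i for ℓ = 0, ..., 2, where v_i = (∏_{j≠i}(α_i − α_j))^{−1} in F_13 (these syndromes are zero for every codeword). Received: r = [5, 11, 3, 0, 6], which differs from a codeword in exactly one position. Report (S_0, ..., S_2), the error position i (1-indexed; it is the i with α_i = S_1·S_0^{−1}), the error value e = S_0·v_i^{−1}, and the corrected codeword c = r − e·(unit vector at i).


S = (1, 11, 4), error at position 4, error magnitude e = 1, c = [5, 11, 3, 12, 6].

Step 1: column multipliers v_i = (∏_{j≠i}(α_i − α_j))^{−1} mod 13.
  i = 1 (α = 2): (2−6)(2−5)(2−11)(2−7) = (−4)·(−3)·(−9)·(−5) = 540 ≡ 7, so v_1 = 7^{−1} = 2 (mod 13).
  i = 2 (α = 6): (6−2)(6−5)(6−11)(6−7) = 4·1·(−5)·(−1) = 20 ≡ 7, so v_2 = 7^{−1} = 2 (mod 13).
  i = 3 (α = 5): (5−2)(5−6)(5−11)(5−7) = 3·(−1)·(−6)·(−2) = −36 ≡ 3, so v_3 = 3^{−1} = 9 (mod 13).
  i = 4 (α = 11): (11−2)(11−6)(11−5)(11−7) = 9·5·6·4 = 1080 ≡ 1, so v_4 = 1^{−1} = 1 (mod 13).
  i = 5 (α = 7): (7−2)(7−6)(7−5)(7−11) = 5·1·2·(−4) = −40 ≡ 12, so v_5 = 12^{−1} = 12 (mod 13).
  v = [2, 2, 9, 1, 12].
Step 2: syndromes of r = [5, 11, 3, 0, 6] (all sums mod 13).
  S_0 = Σ v_i r_i = 2·5 + 2·11 + 9·3 + 1·0 + 12·6 = 131 ≡ 1.
  S_1 = Σ v_i α_i r_i = 2·2·5 + 2·6·11 + 9·5·3 + 1·11·0 + 12·7·6 = 791 ≡ 11.
  α_i^2 mod 13 = [4, 10, 12, 4, 10].
  S_2 = Σ v_i α_i^2 r_i = 2·4·5 + 2·10·11 + 9·12·3 + 1·4·0 + 12·10·6 = 1304 ≡ 4.
  S = (1, 11, 4) ≠ 0, so r is not a codeword (an error is present).
Step 3: locate the error. For a single error e at position i, S_ℓ = v_i·e·α_i^ℓ, so α_err = S_1/S_0.
  S_0^{−1} = 1^{−1} = 1 (mod 13), so α_err = 11·1 = 11 ≡ 11 = α_4. Error position i = 4.
  Consistency check: S_2/S_1 = 4·6 = 24 ≡ 11 = α_err ✓ (single-error assumption holds).
Step 4: error magnitude e = S_0/v_4 = S_0·∏_{j≠4}(α_4 − α_j) = 1·1 = 1 ≡ 1 (mod 13).
Step 5: correct position 4: c_4 = r_4 − e = 0 − 1 ≡ 12 (mod 13). Hence c = [5, 11, 3, 12, 6].
  Check: interpolating c through the α_i gives m(x) = 2 + 8·x (degree < 2) with m(α_i) = c_i for every i, so c is indeed a codeword.


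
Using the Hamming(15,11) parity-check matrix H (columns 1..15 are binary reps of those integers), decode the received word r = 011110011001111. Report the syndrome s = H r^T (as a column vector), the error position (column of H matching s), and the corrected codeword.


s = (0, 0, 0, 1)^T, error position = 1, corrected codeword c = 111110011001111

Compute s = H r^T mod 2 one row at a time:
  s_1 = 1 + 1 + 0 + 0 + 1 + 1 + 1 + 1 = 6 ≡ 0 (mod 2).
  s_2 = 1 + 1 + 0 + 0 + 1 + 1 + 1 + 1 = 6 ≡ 0 (mod 2).
  s_3 = 1 + 1 + 0 + 0 + 0 + 0 + 1 + 1 = 4 ≡ 0 (mod 2).
  s_4 = 0 + 1 + 1 + 0 + 1 + 0 + 1 + 1 = 5 ≡ 1 (mod 2).
s = (0, 0, 0, 1)^T — this equals column 1 of H (binary 0001), so error is at position 1.
Correct: flip bit 1 of r = 011110011001111 to get c = 111110011001111.


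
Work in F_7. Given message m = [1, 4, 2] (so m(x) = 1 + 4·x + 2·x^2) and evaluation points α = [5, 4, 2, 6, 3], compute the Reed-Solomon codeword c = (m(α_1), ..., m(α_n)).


c = [1, 0, 3, 6, 3]

Message polynomial: m(x) = 1 + 4·x + 2·x^2 (mod 7).
For each evaluation point α_i, compute m(α_i) mod 7:
  α_1 = 5: Horner steps 2 → 0 → 1, so m(5) = 1.
  α_2 = 4: Horner steps 2 → 5 → 0, so m(4) = 0.
  α_3 = 2: Horner steps 2 → 1 → 3, so m(2) = 3.
  α_4 = 6: Horner steps 2 → 2 → 6, so m(6) = 6.
  α_5 = 3: Horner steps 2 → 3 → 3, so m(3) = 3.
Codeword c = [1, 0, 3, 6, 3] ∈ F_7^5.


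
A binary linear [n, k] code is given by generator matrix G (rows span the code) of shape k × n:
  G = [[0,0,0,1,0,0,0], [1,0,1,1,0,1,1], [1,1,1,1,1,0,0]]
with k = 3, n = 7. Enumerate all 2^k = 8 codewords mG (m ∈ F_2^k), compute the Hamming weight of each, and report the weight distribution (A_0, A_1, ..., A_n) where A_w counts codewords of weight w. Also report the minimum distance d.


Weight distribution: A_0 = 1, A_1 = 1, A_4 = 3, A_5 = 3. Minimum distance d = 1.

Enumerate all 2^3 = 8 messages m ∈ F_2^3.
For each, compute codeword c = mG in F_2^7, then tally its weight.
  m = 000 → c = 0000000, weight = 0.
  m = 100 → c = 0001000, weight = 1.
  m = 010 → c = 1011011, weight = 5.
  m = 110 → c = 1010011, weight = 4.
  m = 001 → c = 1111100, weight = 5.
  m = 101 → c = 1110100, weight = 4.
  m = 011 → c = 0100111, weight = 4.
  m = 111 → c = 0101111, weight = 5.
Tally weights:
  weight 0: 1 codewords.
  weight 1: 1 codewords.
  weight 4: 3 codewords.
  weight 5: 3 codewords.
Minimum distance d = smallest w > 0 with A_w > 0 = 1.
Sanity: Σ A_w = 8 = 2^3 = 8 ✓.


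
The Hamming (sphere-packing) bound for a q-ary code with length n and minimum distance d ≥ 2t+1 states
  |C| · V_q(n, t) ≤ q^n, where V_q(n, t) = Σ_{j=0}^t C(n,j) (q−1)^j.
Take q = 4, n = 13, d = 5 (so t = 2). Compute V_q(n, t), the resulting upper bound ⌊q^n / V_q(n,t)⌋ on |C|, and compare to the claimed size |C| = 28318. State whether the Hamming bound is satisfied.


V_q(n, t) = 742, q^n = 67108864, Hamming bound = 90443, |C| = 28318 ≤ bound (satisfied).

Step 1: Compute V_q(n, t) = Σ_{j=0}^2 C(n, j) (q−1)^j.
  j = 0: C(13,0)·(3)^0 = 1·1 = 1.
  j = 1: C(13,1)·(3)^1 = 13·3 = 39.
  j = 2: C(13,2)·(3)^2 = 78·9 = 702.
  V_q(n, t) = 1 + 39 + 702 = 742.
Step 2: q^n = 4^13 = 67108864.
Step 3: Hamming bound ⌊q^n / V_q(n,t)⌋ = ⌊67108864/742⌋ = 90443.
Step 4: Compare |C| = 28318 to 90443: satisfied.
The claimed |C| lies below the Hamming bound.


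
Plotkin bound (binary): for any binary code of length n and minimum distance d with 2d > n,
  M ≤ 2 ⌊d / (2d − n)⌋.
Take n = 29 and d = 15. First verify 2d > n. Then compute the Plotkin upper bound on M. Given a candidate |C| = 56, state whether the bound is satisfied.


Plotkin bound M ≤ 30; given |C| = 56 > bound (violated).

Check applicability: 2d = 30, n = 29.
2d − n = 1 > 0, so Plotkin applies.
Compute d/(2d−n) = 15/1 ≈ 15.0000.
⌊d/(2d−n)⌋ = 15.
Plotkin bound: M ≤ 2·15 = 30.
Given |C| = 56, check: VIOLATED.
This |C| is above the Plotkin bound, so no binary code with n = 29, d = 15 and 56 codewords exists.


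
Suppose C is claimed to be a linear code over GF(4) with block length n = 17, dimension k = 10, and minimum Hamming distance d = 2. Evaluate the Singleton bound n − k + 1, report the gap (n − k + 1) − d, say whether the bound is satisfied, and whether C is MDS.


Singleton RHS = n − k + 1 = 8, slack = 6, bound satisfied, not MDS.

Singleton bound: d ≤ n − k + 1.
Here n = 17, k = 10, so n − k + 1 = 8.
Given d = 2, check d ≤ 8: YES.
Slack = (n − k + 1) − d = 6.
The code is NOT MDS (slack = 6 > 0).
Description: the claimed parameters are [17, 10, 2]_4; such a code would be non-MDS.


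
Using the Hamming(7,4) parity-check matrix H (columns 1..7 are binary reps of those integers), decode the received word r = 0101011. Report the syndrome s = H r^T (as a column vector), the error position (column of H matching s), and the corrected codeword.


s = (1, 1, 1)^T, error position = 7, corrected codeword c = 0101010

Compute s = H r^T mod 2 one row at a time:
  s_1 = 1 + 0 + 1 + 1 = 3 ≡ 1 (mod 2).
  s_2 = 1 + 0 + 1 + 1 = 3 ≡ 1 (mod 2).
  s_3 = 0 + 0 + 0 + 1 = 1 ≡ 1 (mod 2).
s = (1, 1, 1)^T — this equals column 7 of H (binary 111), so error is at position 7.
Correct: flip bit 7 of r = 0101011 to get c = 0101010.


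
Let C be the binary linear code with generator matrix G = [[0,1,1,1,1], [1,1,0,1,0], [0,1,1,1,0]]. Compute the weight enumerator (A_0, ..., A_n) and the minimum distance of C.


Weight distribution: A_0 = 1, A_1 = 1, A_2 = 1, A_3 = 3, A_4 = 2. Minimum distance d = 1.

Enumerate all 2^3 = 8 messages m ∈ F_2^3.
For each, compute codeword c = mG in F_2^5, then tally its weight.
  m = 000 → c = 00000, weight = 0.
  m = 100 → c = 01111, weight = 4.
  m = 010 → c = 11010, weight = 3.
  m = 110 → c = 10101, weight = 3.
  m = 001 → c = 01110, weight = 3.
  m = 101 → c = 00001, weight = 1.
  m = 011 → c = 10100, weight = 2.
  m = 111 → c = 11011, weight = 4.
Tally weights:
  weight 0: 1 codewords.
  weight 1: 1 codewords.
  weight 2: 1 codewords.
  weight 3: 3 codewords.
  weight 4: 2 codewords.
Minimum distance d = smallest w > 0 with A_w > 0 = 1.
Sanity: Σ A_w = 8 = 2^3 = 8 ✓.


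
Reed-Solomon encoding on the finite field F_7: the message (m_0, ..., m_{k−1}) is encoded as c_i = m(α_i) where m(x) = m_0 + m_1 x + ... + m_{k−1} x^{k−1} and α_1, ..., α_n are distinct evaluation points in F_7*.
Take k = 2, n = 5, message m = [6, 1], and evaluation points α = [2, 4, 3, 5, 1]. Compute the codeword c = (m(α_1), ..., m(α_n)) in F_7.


c = [1, 3, 2, 4, 0]

Message polynomial: m(x) = 6 + 1·x (mod 7).
For each evaluation point α_i, compute m(α_i) mod 7:
  α_1 = 2: Horner steps 1 → 1, so m(2) = 1.
  α_2 = 4: Horner steps 1 → 3, so m(4) = 3.
  α_3 = 3: Horner steps 1 → 2, so m(3) = 2.
  α_4 = 5: Horner steps 1 → 4, so m(5) = 4.
  α_5 = 1: Horner steps 1 → 0, so m(1) = 0.
Codeword c = [1, 3, 2, 4, 0] ∈ F_7^5.


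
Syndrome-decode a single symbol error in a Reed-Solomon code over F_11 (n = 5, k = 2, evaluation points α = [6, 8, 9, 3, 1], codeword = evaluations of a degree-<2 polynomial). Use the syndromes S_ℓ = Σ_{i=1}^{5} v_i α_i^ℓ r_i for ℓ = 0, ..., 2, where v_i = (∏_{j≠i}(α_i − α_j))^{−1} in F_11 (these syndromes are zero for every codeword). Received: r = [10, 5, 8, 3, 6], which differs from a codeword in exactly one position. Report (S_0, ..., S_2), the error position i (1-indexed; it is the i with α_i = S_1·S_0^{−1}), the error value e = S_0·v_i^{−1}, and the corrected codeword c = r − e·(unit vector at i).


S = (5, 4, 1), error at position 4, error magnitude e = 2, c = [10, 5, 8, 1, 6].

Step 1: column multipliers v_i = (∏_{j≠i}(α_i − α_j))^{−1} mod 11.
  i = 1 (α = 6): (6−8)(6−9)(6−3)(6−1) = (−2)·(−3)·3·5 = 90 ≡ 2, so v_1 = 2^{−1} = 6 (mod 11).
  i = 2 (α = 8): (8−6)(8−9)(8−3)(8−1) = 2·(−1)·5·7 = −70 ≡ 7, so v_2 = 7^{−1} = 8 (mod 11).
  i = 3 (α = 9): (9−6)(9−8)(9−3)(9−1) = 3·1·6·8 = 144 ≡ 1, so v_3 = 1^{−1} = 1 (mod 11).
  i = 4 (α = 3): (3−6)(3−8)(3−9)(3−1) = (−3)·(−5)·(−6)·2 = −180 ≡ 7, so v_4 = 7^{−1} = 8 (mod 11).
  i = 5 (α = 1): (1−6)(1−8)(1−9)(1−3) = (−5)·(−7)·(−8)·(−2) = 560 ≡ 10, so v_5 = 10^{−1} = 10 (mod 11).
  v = [6, 8, 1, 8, 10].
Step 2: syndromes of r = [10, 5, 8, 3, 6] (all sums mod 11).
  S_0 = Σ v_i r_i = 6·10 + 8·5 + 1·8 + 8·3 + 10·6 = 192 ≡ 5.
  S_1 = Σ v_i α_i r_i = 6·6·10 + 8·8·5 + 1·9·8 + 8·3·3 + 10·1·6 = 884 ≡ 4.
  α_i^2 mod 11 = [3, 9, 4, 9, 1].
  S_2 = Σ v_i α_i^2 r_i = 6·3·10 + 8·9·5 + 1·4·8 + 8·9·3 + 10·1·6 = 848 ≡ 1.
  S = (5, 4, 1) ≠ 0, so r is not a codeword (an error is present).
Step 3: locate the error. For a single error e at position i, S_ℓ = v_i·e·α_i^ℓ, so α_err = S_1/S_0.
  S_0^{−1} = 5^{−1} = 9 (mod 11), so α_err = 4·9 = 36 ≡ 3 = α_4. Error position i = 4.
  Consistency check: S_2/S_1 = 1·3 = 3 ≡ 3 = α_err ✓ (single-error assumption holds).
Step 4: error magnitude e = S_0/v_4 = S_0·∏_{j≠4}(α_4 − α_j) = 5·7 = 35 ≡ 2 (mod 11).
Step 5: correct position 4: c_4 = r_4 − e = 3 − 2 ≡ 1 (mod 11). Hence c = [10, 5, 8, 1, 6].
  Check: interpolating c through the α_i gives m(x) = 3 + 3·x (degree < 2) with m(α_i) = c_i for every i, so c is indeed a codeword.


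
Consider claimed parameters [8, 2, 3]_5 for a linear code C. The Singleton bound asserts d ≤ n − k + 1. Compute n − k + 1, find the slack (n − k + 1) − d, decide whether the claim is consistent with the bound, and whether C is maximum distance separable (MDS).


Singleton RHS = n − k + 1 = 7, slack = 4, bound satisfied, not MDS.

Singleton bound: d ≤ n − k + 1.
Here n = 8, k = 2, so n − k + 1 = 7.
Given d = 3, check d ≤ 7: YES.
Slack = (n − k + 1) − d = 4.
The code is NOT MDS (slack = 4 > 0).
Description: the claimed parameters are [8, 2, 3]_5; such a code would be non-MDS.


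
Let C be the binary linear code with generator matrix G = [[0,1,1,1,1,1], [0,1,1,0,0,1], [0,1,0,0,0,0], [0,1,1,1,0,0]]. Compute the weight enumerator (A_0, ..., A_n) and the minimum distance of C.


Weight distribution: A_0 = 1, A_1 = 1, A_2 = 6, A_3 = 6, A_4 = 1, A_5 = 1. Minimum distance d = 1.

Enumerate all 2^4 = 16 messages m ∈ F_2^4.
For each, compute codeword c = mG in F_2^6, then tally its weight.
  m = 0000 → c = 000000, weight = 0.
  m = 1000 → c = 011111, weight = 5.
  m = 0100 → c = 011001, weight = 3.
  m = 1100 → c = 000110, weight = 2.
  m = 0010 → c = 010000, weight = 1.
  m = 1010 → c = 001111, weight = 4.
  m = 0110 → c = 001001, weight = 2.
  m = 1110 → c = 010110, weight = 3.
  m = 0001 → c = 011100, weight = 3.
  m = 1001 → c = 000011, weight = 2.
  m = 0101 → c = 000101, weight = 2.
  m = 1101 → c = 011010, weight = 3.
  m = 0011 → c = 001100, weight = 2.
  m = 1011 → c = 010011, weight = 3.
  m = 0111 → c = 010101, weight = 3.
  m = 1111 → c = 001010, weight = 2.
Tally weights:
  weight 0: 1 codewords.
  weight 1: 1 codewords.
  weight 2: 6 codewords.
  weight 3: 6 codewords.
  weight 4: 1 codewords.
  weight 5: 1 codewords.
Minimum distance d = smallest w > 0 with A_w > 0 = 1.
Sanity: Σ A_w = 16 = 2^4 = 16 ✓.


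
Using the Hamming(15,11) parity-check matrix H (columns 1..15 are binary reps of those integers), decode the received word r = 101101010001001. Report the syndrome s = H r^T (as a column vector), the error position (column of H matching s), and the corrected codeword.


s = (1, 0, 1, 1)^T, error position = 11, corrected codeword c = 101101010011001

Compute s = H r^T mod 2 one row at a time:
  s_1 = 1 + 0 + 0 + 0 + 1 + 0 + 0 + 1 = 3 ≡ 1 (mod 2).
  s_2 = 1 + 0 + 1 + 0 + 1 + 0 + 0 + 1 = 4 ≡ 0 (mod 2).
  s_3 = 0 + 1 + 1 + 0 + 0 + 0 + 0 + 1 = 3 ≡ 1 (mod 2).
  s_4 = 1 + 1 + 0 + 0 + 0 + 0 + 0 + 1 = 3 ≡ 1 (mod 2).
s = (1, 0, 1, 1)^T — this equals column 11 of H (binary 1011), so error is at position 11.
Correct: flip bit 11 of r = 101101010001001 to get c = 101101010011001.


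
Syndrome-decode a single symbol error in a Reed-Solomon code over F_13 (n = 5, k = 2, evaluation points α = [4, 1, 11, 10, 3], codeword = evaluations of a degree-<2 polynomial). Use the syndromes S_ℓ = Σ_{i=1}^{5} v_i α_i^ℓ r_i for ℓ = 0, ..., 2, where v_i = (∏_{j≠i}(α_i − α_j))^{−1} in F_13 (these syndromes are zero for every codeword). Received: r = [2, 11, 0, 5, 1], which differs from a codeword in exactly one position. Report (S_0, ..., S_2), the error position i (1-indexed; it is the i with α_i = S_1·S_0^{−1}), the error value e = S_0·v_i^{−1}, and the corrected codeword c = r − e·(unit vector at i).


S = (5, 7, 2), error at position 1, error magnitude e = 6, c = [9, 11, 0, 5, 1].

Step 1: column multipliers v_i = (∏_{j≠i}(α_i − α_j))^{−1} mod 13.
  i = 1 (α = 4): (4−1)(4−11)(4−10)(4−3) = 3·(−7)·(−6)·1 = 126 ≡ 9, so v_1 = 9^{−1} = 3 (mod 13).
  i = 2 (α = 1): (1−4)(1−11)(1−10)(1−3) = (−3)·(−10)·(−9)·(−2) = 540 ≡ 7, so v_2 = 7^{−1} = 2 (mod 13).
  i = 3 (α = 11): (11−4)(11−1)(11−10)(11−3) = 7·10·1·8 = 560 ≡ 1, so v_3 = 1^{−1} = 1 (mod 13).
  i = 4 (α = 10): (10−4)(10−1)(10−11)(10−3) = 6·9·(−1)·7 = −378 ≡ 12, so v_4 = 12^{−1} = 12 (mod 13).
  i = 5 (α = 3): (3−4)(3−1)(3−11)(3−10) = (−1)·2·(−8)·(−7) = −112 ≡ 5, so v_5 = 5^{−1} = 8 (mod 13).
  v = [3, 2, 1, 12, 8].
Step 2: syndromes of r = [2, 11, 0, 5, 1] (all sums mod 13).
  S_0 = Σ v_i r_i = 3·2 + 2·11 + 1·0 + 12·5 + 8·1 = 96 ≡ 5.
  S_1 = Σ v_i α_i r_i = 3·4·2 + 2·1·11 + 1·11·0 + 12·10·5 + 8·3·1 = 670 ≡ 7.
  α_i^2 mod 13 = [3, 1, 4, 9, 9].
  S_2 = Σ v_i α_i^2 r_i = 3·3·2 + 2·1·11 + 1·4·0 + 12·9·5 + 8·9·1 = 652 ≡ 2.
  S = (5, 7, 2) ≠ 0, so r is not a codeword (an error is present).
Step 3: locate the error. For a single error e at position i, S_ℓ = v_i·e·α_i^ℓ, so α_err = S_1/S_0.
  S_0^{−1} = 5^{−1} = 8 (mod 13), so α_err = 7·8 = 56 ≡ 4 = α_1. Error position i = 1.
  Consistency check: S_2/S_1 = 2·2 = 4 ≡ 4 = α_err ✓ (single-error assumption holds).
Step 4: error magnitude e = S_0/v_1 = S_0·∏_{j≠1}(α_1 − α_j) = 5·9 = 45 ≡ 6 (mod 13).
Step 5: correct position 1: c_1 = r_1 − e = 2 − 6 ≡ 9 (mod 13). Hence c = [9, 11, 0, 5, 1].
  Check: interpolating c through the α_i gives m(x) = 3 + 8·x (degree < 2) with m(α_i) = c_i for every i, so c is indeed a codeword.
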